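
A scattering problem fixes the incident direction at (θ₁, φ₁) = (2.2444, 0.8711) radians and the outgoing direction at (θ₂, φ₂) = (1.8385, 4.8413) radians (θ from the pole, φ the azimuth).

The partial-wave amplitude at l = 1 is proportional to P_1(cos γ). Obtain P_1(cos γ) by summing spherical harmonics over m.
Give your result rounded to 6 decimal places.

-0.344447

Term-by-term m-sum for l=1 (normalisation 4π/3 = 4.188790):
  [-1]  conj(Y_{1,-1})(Ω₁) = 0.17390 + 0.20658j ; Y_{1,-1}(Ω₂) = 0.04283 + 0.33042j ; Δ = -0.06081 + 0.06631j
  [+0]  conj(Y_{1,0})(Ω₁) = -0.30479 + 0.00000j ; Y_{1,0}(Ω₂) = -0.12924 + 0.00000j ; Δ = 0.03939 + 0.00000j
  [+1]  conj(Y_{1,1})(Ω₁) = -0.17390 + 0.20658j ; Y_{1,1}(Ω₂) = -0.04283 + 0.33042j ; Δ = -0.06081 - 0.06631j
Accumulated sum -0.08223 + 0.00000j; after 4π/(2l+1) scaling, -0.34445 + 0.00000j ⇒ P_1 = -0.344447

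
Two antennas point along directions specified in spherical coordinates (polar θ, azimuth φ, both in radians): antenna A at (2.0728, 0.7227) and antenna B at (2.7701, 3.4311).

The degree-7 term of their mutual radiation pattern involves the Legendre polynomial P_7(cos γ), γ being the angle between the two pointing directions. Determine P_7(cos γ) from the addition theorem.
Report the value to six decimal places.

Addition theorem: P_7(cos γ) = (4π/15) Σ_m Y*_{lm}(Ω₁) Y_{lm}(Ω₂), m = −7…7:
  [-7]  conj(Y_{7,-7})(Ω₁) = (0.067558, -0.187100) ; Y_{7,-7}(Ω₂) = (0.000183, 0.000373) ; Δ = (0.000082, -0.000009)
  [-6]  conj(Y_{7,-6})(Ω₁) = (0.150093, 0.379983) ; Y_{7,-6}(Ω₂) = (0.000660, 0.003934) ; Δ = (-0.001396, 0.000841)
  [-5]  conj(Y_{7,-5})(Ω₁) = (-0.340067, -0.173559) ; Y_{7,-5}(Ω₂) = (-0.002925, 0.023612) ; Δ = (0.005093, -0.007522)
  [-4]  conj(Y_{7,-4})(Ω₁) = (0.002016, -0.000517) ; Y_{7,-4}(Ω₂) = (-0.039471, 0.090133) ; Δ = (-0.000033, 0.000202)
  [-3]  conj(Y_{7,-3})(Ω₁) = (0.193454, -0.284413) ; Y_{7,-3}(Ω₂) = (-0.182864, 0.216104) ; Δ = (0.026087, 0.093815)
  [-2]  conj(Y_{7,-2})(Ω₁) = (0.020281, 0.160888) ; Y_{7,-2}(Ω₂) = (-0.438824, 0.286886) ; Δ = (-0.055056, -0.064783)
  [-1]  conj(Y_{7,-1})(Ω₁) = (0.211906, 0.186871) ; Y_{7,-1}(Ω₂) = (-0.440984, 0.131359) ; Δ = (-0.117994, -0.054571)
  [+0]  conj(Y_{7,0})(Ω₁) = (-0.200687, -0.000000) ; Y_{7,0}(Ω₂) = (0.199173, 0.000000) ; Δ = (-0.039971, -0.000000)
  [+1]  conj(Y_{7,1})(Ω₁) = (-0.211906, 0.186871) ; Y_{7,1}(Ω₂) = (0.440984, 0.131359) ; Δ = (-0.117994, 0.054571)
  [+2]  conj(Y_{7,2})(Ω₁) = (0.020281, -0.160888) ; Y_{7,2}(Ω₂) = (-0.438824, -0.286886) ; Δ = (-0.055056, 0.064783)
  [+3]  conj(Y_{7,3})(Ω₁) = (-0.193454, -0.284413) ; Y_{7,3}(Ω₂) = (0.182864, 0.216104) ; Δ = (0.026087, -0.093815)
  [+4]  conj(Y_{7,4})(Ω₁) = (0.002016, 0.000517) ; Y_{7,4}(Ω₂) = (-0.039471, -0.090133) ; Δ = (-0.000033, -0.000202)
  [+5]  conj(Y_{7,5})(Ω₁) = (0.340067, -0.173559) ; Y_{7,5}(Ω₂) = (0.002925, 0.023612) ; Δ = (0.005093, 0.007522)
  [+6]  conj(Y_{7,6})(Ω₁) = (0.150093, -0.379983) ; Y_{7,6}(Ω₂) = (0.000660, -0.003934) ; Δ = (-0.001396, -0.000841)
  [+7]  conj(Y_{7,7})(Ω₁) = (-0.067558, -0.187100) ; Y_{7,7}(Ω₂) = (-0.000183, 0.000373) ; Δ = (0.000082, 0.000009)
Total Σ_m = (-0.326406, -0.000000). Multiply by 0.837758: (-0.273449, -0.000000). P_7(cos γ) = -0.273449

-0.273449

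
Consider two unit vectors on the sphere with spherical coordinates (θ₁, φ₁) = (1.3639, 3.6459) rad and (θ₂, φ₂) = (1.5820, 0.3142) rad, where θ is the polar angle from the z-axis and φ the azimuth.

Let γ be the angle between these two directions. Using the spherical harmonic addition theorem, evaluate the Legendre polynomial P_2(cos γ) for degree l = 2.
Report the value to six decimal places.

Term-by-term m-sum for l=2 (normalisation 4π/5 = 2.513274):
  m=-2: Y*=(0.197208, 0.313033)  Y=(0.312445, -0.227043)  product (0.132689, 0.053031)
  m=-1: Y*=(-0.135980, -0.075048)  Y=(-0.008231, 0.002675)  product (0.001320, 0.000254)
  m=+0: Y*=(-0.275464, -0.000000)  Y=(-0.315273, 0.000000)  product (0.086846, 0.000000)
  m=+1: Y*=(0.135980, -0.075048)  Y=(0.008231, 0.002675)  product (0.001320, -0.000254)
  m=+2: Y*=(0.197208, -0.313033)  Y=(0.312445, 0.227043)  product (0.132689, -0.053031)
Total Σ_m = (0.354864, 0.000000). Multiply by 2.513274: (0.891870, 0.000000). P_2(cos γ) = 0.891870

0.891870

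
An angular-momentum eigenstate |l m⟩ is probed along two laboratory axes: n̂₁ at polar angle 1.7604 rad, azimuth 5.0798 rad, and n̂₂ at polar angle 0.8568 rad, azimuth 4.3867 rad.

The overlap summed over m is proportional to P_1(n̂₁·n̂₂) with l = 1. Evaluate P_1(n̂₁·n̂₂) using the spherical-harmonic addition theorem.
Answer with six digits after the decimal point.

0.447536

Addition theorem: P_1(cos γ) = (4π/3) Σ_m Y*_{lm}(Ω₁) Y_{lm}(Ω₂), m = −1…1:
  m=-1: +0.121878-0.316658i × -0.083544+0.247381i = +0.068153+0.056605i  (running Σ = +0.068153+0.056605i)
  m=0: -0.092087-0.000000i × +0.319966+0.000000i = -0.029465-0.000000i  (running Σ = +0.038688+0.056605i)
  m=1: -0.121878-0.316658i × +0.083544+0.247381i = +0.068153-0.056605i  (running Σ = +0.106841+0.000000i)
Σ over m = +0.106841+0.000000i; ×(4π/3) → +0.447536+0.000000i. Real part: 0.447536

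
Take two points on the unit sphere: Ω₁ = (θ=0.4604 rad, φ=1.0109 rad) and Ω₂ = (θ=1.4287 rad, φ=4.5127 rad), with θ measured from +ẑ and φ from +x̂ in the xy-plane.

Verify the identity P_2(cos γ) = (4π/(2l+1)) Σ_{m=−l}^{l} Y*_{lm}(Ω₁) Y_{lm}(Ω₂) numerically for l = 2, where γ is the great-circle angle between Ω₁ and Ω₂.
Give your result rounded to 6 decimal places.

Addition theorem: P_2(cos γ) = (4π/5) Σ_m Y*_{lm}(Ω₁) Y_{lm}(Ω₂), m = −2…2:
  term(m=-2) = +0.021692-0.019042i   from Y*(Ω₁)=-0.033237+0.068629i, Y(Ω₂)=-0.348738-0.147189i
  term(m=-1) = -0.031167+0.011739i   from Y*(Ω₁)=+0.163317+0.260554i, Y(Ω₂)=-0.021484+0.106152i
  term(m=+0) = -0.131608+0.000000i   from Y*(Ω₁)=+0.444000-0.000000i, Y(Ω₂)=-0.296415+0.000000i
  term(m=+1) = -0.031167-0.011739i   from Y*(Ω₁)=-0.163317+0.260554i, Y(Ω₂)=+0.021484+0.106152i
  term(m=+2) = +0.021692+0.019042i   from Y*(Ω₁)=-0.033237-0.068629i, Y(Ω₂)=-0.348738+0.147189i
Σ over m = -0.150558+0.000000i; ×(4π/5) → -0.378394+0.000000i. Real part: -0.378394

-0.378394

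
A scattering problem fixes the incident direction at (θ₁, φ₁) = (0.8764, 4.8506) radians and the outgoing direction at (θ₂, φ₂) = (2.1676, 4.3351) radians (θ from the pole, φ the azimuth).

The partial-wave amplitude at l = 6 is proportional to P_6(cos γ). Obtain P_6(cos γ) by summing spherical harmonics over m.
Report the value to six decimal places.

-0.093890

Addition theorem: P_6(cos γ) = (4π/13) Σ_m Y*_{lm}(Ω₁) Y_{lm}(Ω₂), m = −6…6:
  term(m=-6) = (-0.015369, 0.000747)   from Y*(Ω₁)=(-0.067182, -0.073351), Y(Ω₂)=(0.098821, -0.119020)
  term(m=-5) = (0.088292, -0.055859)   from Y*(Ω₁)=(0.182881, -0.221108), Y(Ω₂)=(0.346124, 0.113033)
  term(m=-4) = (-0.084974, 0.158849)   from Y*(Ω₁)=(0.371035, 0.228938), Y(Ω₂)=(0.025454, 0.412418)
  term(m=-3) = (-0.000679, -0.027953)   from Y*(Ω₁)=(-0.114640, 0.260457), Y(Ω₂)=(-0.088943, 0.041757)
  term(m=-2) = (0.025691, 0.042879)   from Y*(Ω₁)=(0.154905, 0.043944), Y(Ω₂)=(0.226174, 0.212645)
  term(m=-1) = (-0.069950, -0.039634)   from Y*(Ω₁)=(-0.048877, 0.351389), Y(Ω₂)=(-0.083487, 0.210680)
  term(m=+0) = (0.016850, 0.000000)   from Y*(Ω₁)=(0.065963, -0.000000), Y(Ω₂)=(0.255439, 0.000000)
  term(m=+1) = (-0.069950, 0.039634)   from Y*(Ω₁)=(0.048877, 0.351389), Y(Ω₂)=(0.083487, 0.210680)
  term(m=+2) = (0.025691, -0.042879)   from Y*(Ω₁)=(0.154905, -0.043944), Y(Ω₂)=(0.226174, -0.212645)
  term(m=+3) = (-0.000679, 0.027953)   from Y*(Ω₁)=(0.114640, 0.260457), Y(Ω₂)=(0.088943, 0.041757)
  term(m=+4) = (-0.084974, -0.158849)   from Y*(Ω₁)=(0.371035, -0.228938), Y(Ω₂)=(0.025454, -0.412418)
  term(m=+5) = (0.088292, 0.055859)   from Y*(Ω₁)=(-0.182881, -0.221108), Y(Ω₂)=(-0.346124, 0.113033)
  term(m=+6) = (-0.015369, -0.000747)   from Y*(Ω₁)=(-0.067182, 0.073351), Y(Ω₂)=(0.098821, 0.119020)
Accumulated sum (-0.097130, 0.000000); after 4π/(2l+1) scaling, (-0.093890, 0.000000) ⇒ P_6 = -0.093890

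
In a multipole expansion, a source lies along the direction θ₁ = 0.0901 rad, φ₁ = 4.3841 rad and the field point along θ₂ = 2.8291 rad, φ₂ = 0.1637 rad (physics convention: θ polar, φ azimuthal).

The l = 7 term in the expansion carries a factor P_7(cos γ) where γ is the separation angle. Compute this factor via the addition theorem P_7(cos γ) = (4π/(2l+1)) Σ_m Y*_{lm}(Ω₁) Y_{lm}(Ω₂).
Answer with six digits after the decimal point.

Expand P_7 via completeness: Σ_{m} conj(Y_{7,m}) at Ω₁ times Y_{7,m} at Ω₂ —
  m=-7: +0.000000-0.000000i × +0.000054-0.000118i = -0.000000-0.000000i  (running Σ = -0.000000-0.000000i)
  m=-6: +0.000000+0.000001i × -0.000835+0.001250i = -0.000000-0.000000i  (running Σ = -0.000000-0.000000i)
  m=-5: -0.000026+0.000002i × +0.007417-0.007925i = -0.000000+0.000000i  (running Σ = -0.000000+0.000000i)
  m=-4: +0.000121-0.000458i × -0.043399+0.033322i = +0.000010+0.000024i  (running Σ = +0.000010+0.000024i)
  m=-3: +0.005253+0.003486i × +0.171455-0.091695i = +0.001220+0.000116i  (running Σ = +0.001230+0.000140i)
  m=-2: -0.046550+0.035873i × -0.434933+0.147713i = +0.014947-0.022479i  (running Σ = +0.016178-0.022338i)
  m=-1: -0.112210-0.329435i × +0.578956-0.095631i = -0.096469-0.179998i  (running Σ = -0.080292-0.202336i)
  m=0: +0.971821-0.000000i × -0.034367+0.000000i = -0.033398+0.000000i  (running Σ = -0.113690-0.202336i)
  m=1: +0.112210-0.329435i × -0.578956-0.095631i = -0.096469+0.179998i  (running Σ = -0.210159-0.022338i)
  m=2: -0.046550-0.035873i × -0.434933-0.147713i = +0.014947+0.022479i  (running Σ = -0.195212+0.000140i)
  m=3: -0.005253+0.003486i × -0.171455-0.091695i = +0.001220-0.000116i  (running Σ = -0.193991+0.000024i)
  m=4: +0.000121+0.000458i × -0.043399-0.033322i = +0.000010-0.000024i  (running Σ = -0.193981+0.000000i)
  m=5: +0.000026+0.000002i × -0.007417-0.007925i = -0.000000-0.000000i  (running Σ = -0.193981-0.000000i)
  m=6: +0.000000-0.000001i × -0.000835-0.001250i = -0.000000+0.000000i  (running Σ = -0.193981-0.000000i)
  m=7: -0.000000-0.000000i × -0.000054-0.000118i = -0.000000+0.000000i  (running Σ = -0.193981+0.000000i)
Accumulated sum -0.193981+0.000000i; after 4π/(2l+1) scaling, -0.162510+0.000000i ⇒ P_7 = -0.162510

-0.162510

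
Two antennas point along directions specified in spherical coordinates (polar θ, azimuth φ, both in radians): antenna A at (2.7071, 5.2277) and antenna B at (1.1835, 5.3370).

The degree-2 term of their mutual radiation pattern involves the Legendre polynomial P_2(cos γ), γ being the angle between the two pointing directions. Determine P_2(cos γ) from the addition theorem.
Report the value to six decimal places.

-0.496982

Expand P_2 via completeness: Σ_{m} conj(Y_{2,m}) at Ω₁ times Y_{2,m} at Ω₂ —
  [-2]  conj(Y_{2,-2})(Ω₁) = (-0.035202, -0.058702) ; Y_{2,-2}(Ω₂) = (-0.104671, 0.314197) ; Δ = (0.022129, -0.004916)
  [-1]  conj(Y_{2,-1})(Ω₁) = (-0.145372, 0.256680) ; Y_{2,-1}(Ω₂) = (0.157990, 0.219159) ; Δ = (-0.079221, 0.008694)
  [+0]  conj(Y_{2,0})(Ω₁) = (0.463122, -0.000000) ; Y_{2,0}(Ω₂) = (-0.180423, 0.000000) ; Δ = (-0.083558, 0.000000)
  [+1]  conj(Y_{2,1})(Ω₁) = (0.145372, 0.256680) ; Y_{2,1}(Ω₂) = (-0.157990, 0.219159) ; Δ = (-0.079221, -0.008694)
  [+2]  conj(Y_{2,2})(Ω₁) = (-0.035202, 0.058702) ; Y_{2,2}(Ω₂) = (-0.104671, -0.314197) ; Δ = (0.022129, 0.004916)
Total Σ_m = (-0.197743, 0.000000). Multiply by 2.513274: (-0.496982, 0.000000). P_2(cos γ) = -0.496982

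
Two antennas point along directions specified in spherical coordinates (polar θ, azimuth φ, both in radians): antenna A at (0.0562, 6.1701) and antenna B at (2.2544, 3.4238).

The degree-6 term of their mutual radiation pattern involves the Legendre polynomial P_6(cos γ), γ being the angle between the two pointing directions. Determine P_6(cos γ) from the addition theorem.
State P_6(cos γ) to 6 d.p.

-0.030362

Term-by-term m-sum for l=6 (normalisation 4π/13 = 0.966644):
  [-6]  conj(Y_{6,-6})(Ω₁) = (0.000000, -0.000000) ; Y_{6,-6}(Ω₂) = (-0.012815, -0.104132) ; Δ = (-0.000000, -0.000000)
  [-5]  conj(Y_{6,-5})(Ω₁) = (0.000001, -0.000001) ; Y_{6,-5}(Ω₂) = (0.047100, -0.292306) ; Δ = (-0.000000, -0.000000)
  [-4]  conj(Y_{6,-4})(Ω₁) = (0.000032, -0.000015) ; Y_{6,-4}(Ω₂) = (0.186803, -0.394777) ; Δ = (-0.000000, -0.000015)
  [-3]  conj(Y_{6,-3})(Ω₁) = (0.000866, -0.000306) ; Y_{6,-3}(Ω₂) = (0.176307, -0.199334) ; Δ = (0.000092, -0.000226)
  [-2]  conj(Y_{6,-2})(Ω₁) = (0.015872, -0.003652) ; Y_{6,-2}(Ω₂) = (-0.153688, 0.097302) ; Δ = (-0.002084, 0.002106)
  [-1]  conj(Y_{6,-1})(Ω₁) = (0.181054, -0.020562) ; Y_{6,-1}(Ω₂) = (-0.332486, 0.096403) ; Δ = (-0.058216, 0.024291)
  [+0]  conj(Y_{6,0})(Ω₁) = (0.983651, -0.000000) ; Y_{6,0}(Ω₂) = (0.090486, 0.000000) ; Δ = (0.089007, 0.000000)
  [+1]  conj(Y_{6,1})(Ω₁) = (-0.181054, -0.020562) ; Y_{6,1}(Ω₂) = (0.332486, 0.096403) ; Δ = (-0.058216, -0.024291)
  [+2]  conj(Y_{6,2})(Ω₁) = (0.015872, 0.003652) ; Y_{6,2}(Ω₂) = (-0.153688, -0.097302) ; Δ = (-0.002084, -0.002106)
  [+3]  conj(Y_{6,3})(Ω₁) = (-0.000866, -0.000306) ; Y_{6,3}(Ω₂) = (-0.176307, -0.199334) ; Δ = (0.000092, 0.000226)
  [+4]  conj(Y_{6,4})(Ω₁) = (0.000032, 0.000015) ; Y_{6,4}(Ω₂) = (0.186803, 0.394777) ; Δ = (-0.000000, 0.000015)
  [+5]  conj(Y_{6,5})(Ω₁) = (-0.000001, -0.000001) ; Y_{6,5}(Ω₂) = (-0.047100, -0.292306) ; Δ = (-0.000000, 0.000000)
  [+6]  conj(Y_{6,6})(Ω₁) = (0.000000, 0.000000) ; Y_{6,6}(Ω₂) = (-0.012815, 0.104132) ; Δ = (-0.000000, 0.000000)
Σ over m = (-0.031410, 0.000000); ×(4π/13) → (-0.030362, 0.000000). Real part: -0.030362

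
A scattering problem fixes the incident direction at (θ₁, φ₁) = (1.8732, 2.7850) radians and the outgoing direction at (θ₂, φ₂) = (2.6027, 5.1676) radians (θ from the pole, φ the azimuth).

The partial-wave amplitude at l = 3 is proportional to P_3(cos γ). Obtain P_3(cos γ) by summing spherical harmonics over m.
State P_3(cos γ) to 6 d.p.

Summing Y*_{l m}(θ₁,φ₁)·Y_{l m}(θ₂,φ₂) over m ∈ [−3, 3]; prefactor 4π/(2·3+1) = 1.795196:
  m=-3: Y*=(-0.174339, 0.318355)  Y=(-0.055206, -0.011488)  product (0.013282, -0.015572)
  m=-2: Y*=(-0.209768, 0.181467)  Y=(0.141702, -0.182439)  product (0.003382, 0.063984)
  m=-1: Y*=(0.160897, -0.059937)  Y=(0.195651, 0.399697)  product (0.055436, 0.052583)
  m=+0: Y*=(0.284127, -0.000000)  Y=(-0.218822, 0.000000)  product (-0.062173, 0.000000)
  m=+1: Y*=(-0.160897, -0.059937)  Y=(-0.195651, 0.399697)  product (0.055436, -0.052583)
  m=+2: Y*=(-0.209768, -0.181467)  Y=(0.141702, 0.182439)  product (0.003382, -0.063984)
  m=+3: Y*=(0.174339, 0.318355)  Y=(0.055206, -0.011488)  product (0.013282, 0.015572)
Total Σ_m = (0.082027, 0.000000). Multiply by 1.795196: (0.147255, 0.000000). P_3(cos γ) = 0.147255

0.147255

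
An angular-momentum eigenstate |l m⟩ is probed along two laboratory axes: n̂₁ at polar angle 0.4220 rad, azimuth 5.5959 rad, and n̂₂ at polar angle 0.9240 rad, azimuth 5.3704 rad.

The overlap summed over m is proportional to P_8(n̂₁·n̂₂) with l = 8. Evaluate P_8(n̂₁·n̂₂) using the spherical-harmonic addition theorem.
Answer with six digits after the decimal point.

Expand P_8 via completeness: Σ_{m} conj(Y_{8,m}) at Ω₁ times Y_{8,m} at Ω₂ —
  m=-8: 0.00029 + 0.00029j × 0.04443 + 0.07220j = -0.00001 + 0.00003j  (running Σ = -0.00001 + 0.00003j)
  m=-7: 0.00036 + 0.00362j × 0.25463 + 0.02717j = -0.00001 + 0.00093j  (running Σ = -0.00002 + 0.00097j)
  m=-6: -0.01133 + 0.01697j × 0.29923 - 0.31211j = 0.00191 + 0.00862j  (running Σ = 0.00189 + 0.00958j)
  m=-5: -0.07760 + 0.02356j × -0.05742 - 0.38389j = 0.01350 + 0.02844j  (running Σ = 0.01539 + 0.03802j)
  m=-4: -0.21449 - 0.08878j × -0.01563 - 0.00873j = 0.00258 + 0.00326j  (running Σ = 0.01797 + 0.04128j)
  m=-3: -0.21621 - 0.40432j × 0.31953 - 0.13632j = -0.12420 - 0.09972j  (running Σ = -0.10623 - 0.05844j)
  m=-2: 0.10390 - 0.52266j × 0.05313 - 0.20402j = -0.10111 - 0.04897j  (running Σ = -0.20734 - 0.10741j)
  m=-1: 0.09449 - 0.07755j × 0.15974 + 0.20667j = 0.03112 + 0.00714j  (running Σ = -0.17622 - 0.10027j)
  m=0: -0.46126 + 0.00000j × 0.25437 + 0.00000j = -0.11733 + 0.00000j  (running Σ = -0.29355 - 0.10027j)
  m=1: -0.09449 - 0.07755j × -0.15974 + 0.20667j = 0.03112 - 0.00714j  (running Σ = -0.26243 - 0.10741j)
  m=2: 0.10390 + 0.52266j × 0.05313 + 0.20402j = -0.10111 + 0.04897j  (running Σ = -0.36354 - 0.05844j)
  m=3: 0.21621 - 0.40432j × -0.31953 - 0.13632j = -0.12420 + 0.09972j  (running Σ = -0.48774 + 0.04128j)
  m=4: -0.21449 + 0.08878j × -0.01563 + 0.00873j = 0.00258 - 0.00326j  (running Σ = -0.48516 + 0.03802j)
  m=5: 0.07760 + 0.02356j × 0.05742 - 0.38389j = 0.01350 - 0.02844j  (running Σ = -0.47166 + 0.00958j)
  m=6: -0.01133 - 0.01697j × 0.29923 + 0.31211j = 0.00191 - 0.00862j  (running Σ = -0.46976 + 0.00097j)
  m=7: -0.00036 + 0.00362j × -0.25463 + 0.02717j = -0.00001 - 0.00093j  (running Σ = -0.46976 + 0.00003j)
  m=8: 0.00029 - 0.00029j × 0.04443 - 0.07220j = -0.00001 - 0.00003j  (running Σ = -0.46977 - 0.00000j)
Σ over m = -0.46977 - 0.00000j; ×(4π/17) → -0.34725 - 0.00000j. Real part: -0.347254

-0.347254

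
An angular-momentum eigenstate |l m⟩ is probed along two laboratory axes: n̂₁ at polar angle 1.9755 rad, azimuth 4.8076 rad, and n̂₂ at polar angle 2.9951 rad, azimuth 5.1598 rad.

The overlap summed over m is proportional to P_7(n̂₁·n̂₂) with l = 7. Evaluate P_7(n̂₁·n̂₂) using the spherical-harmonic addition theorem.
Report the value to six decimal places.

Expand P_7 via completeness: Σ_{m} conj(Y_{7,m}) at Ω₁ times Y_{7,m} at Ω₂ —
  [-7]  conj(Y_{7,-7})(Ω₁) = -0.171428+0.217953i ; Y_{7,-7}(Ω₂) = -0.000000+0.000001i ; Δ = -0.000000-0.000000i
  [-6]  conj(Y_{7,-6})(Ω₁) = +0.373859+0.240300i ; Y_{7,-6}(Ω₂) = -0.000016-0.000008i ; Δ = -0.000004-0.000007i
  [-5]  conj(Y_{7,-5})(Ω₁) = +0.112066-0.217347i ; Y_{7,-5}(Ω₂) = +0.000224-0.000176i ; Δ = -0.000013-0.000068i
  [-4]  conj(Y_{7,-4})(Ω₁) = +0.188558+0.075497i ; Y_{7,-4}(Ω₂) = +0.000696+0.003128i ; Δ = -0.000105+0.000642i
  [-3]  conj(Y_{7,-3})(Ω₁) = +0.091889-0.312907i ; Y_{7,-3}(Ω₂) = -0.025262-0.005877i ; Δ = -0.004160+0.007365i
  [-2]  conj(Y_{7,-2})(Ω₁) = +0.070700+0.013628i ; Y_{7,-2}(Ω₂) = +0.091439-0.114011i ; Δ = +0.008018-0.006814i
  [-1]  conj(Y_{7,-1})(Ω₁) = +0.031429-0.329100i ; Y_{7,-1}(Ω₂) = +0.222463+0.463593i ; Δ = +0.159561-0.058642i
  [+0]  conj(Y_{7,0})(Ω₁) = +0.032856-0.000000i ; Y_{7,0}(Ω₂) = -0.787883+0.000000i ; Δ = -0.025887+0.000000i
  [+1]  conj(Y_{7,1})(Ω₁) = -0.031429-0.329100i ; Y_{7,1}(Ω₂) = -0.222463+0.463593i ; Δ = +0.159561+0.058642i
  [+2]  conj(Y_{7,2})(Ω₁) = +0.070700-0.013628i ; Y_{7,2}(Ω₂) = +0.091439+0.114011i ; Δ = +0.008018+0.006814i
  [+3]  conj(Y_{7,3})(Ω₁) = -0.091889-0.312907i ; Y_{7,3}(Ω₂) = +0.025262-0.005877i ; Δ = -0.004160-0.007365i
  [+4]  conj(Y_{7,4})(Ω₁) = +0.188558-0.075497i ; Y_{7,4}(Ω₂) = +0.000696-0.003128i ; Δ = -0.000105-0.000642i
  [+5]  conj(Y_{7,5})(Ω₁) = -0.112066-0.217347i ; Y_{7,5}(Ω₂) = -0.000224-0.000176i ; Δ = -0.000013+0.000068i
  [+6]  conj(Y_{7,6})(Ω₁) = +0.373859-0.240300i ; Y_{7,6}(Ω₂) = -0.000016+0.000008i ; Δ = -0.000004+0.000007i
  [+7]  conj(Y_{7,7})(Ω₁) = +0.171428+0.217953i ; Y_{7,7}(Ω₂) = +0.000000+0.000001i ; Δ = -0.000000+0.000000i
Accumulated sum +0.300706+0.000000i; after 4π/(2l+1) scaling, +0.251919+0.000000i ⇒ P_7 = 0.251919

0.251919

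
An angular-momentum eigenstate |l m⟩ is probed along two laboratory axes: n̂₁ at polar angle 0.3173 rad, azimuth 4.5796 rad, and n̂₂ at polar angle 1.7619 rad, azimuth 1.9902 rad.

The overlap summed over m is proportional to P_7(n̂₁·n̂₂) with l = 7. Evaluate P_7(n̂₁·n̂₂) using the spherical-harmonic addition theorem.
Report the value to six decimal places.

Summing Y*_{l m}(θ₁,φ₁)·Y_{l m}(θ₂,φ₂) over m ∈ [−7, 7]; prefactor 4π/(2·7+1) = 0.837758:
  m=-7: Y*=0.00012 + 0.00009j  Y=0.08984 - 0.43042j  product 0.00005 - 0.00004j
  m=-6: Y*=-0.00115 + 0.00117j  Y=-0.25809 - 0.18627j  product 0.00051 - 0.00009j
  m=-5: Y*=-0.00718 - 0.00917j  Y=0.15369 - 0.08927j  product -0.00192 - 0.00077j
  m=-4: Y*=0.04976 - 0.02923j  Y=-0.03495 - 0.32593j  product -0.01127 - 0.01520j
  m=-3: Y*=0.07813 + 0.18563j  Y=0.08020 + 0.02592j  product 0.00145 + 0.01691j
  m=-2: Y*=-0.44992 + 0.12238j  Y=0.21477 - 0.23903j  product -0.06738 + 0.13383j
  m=-1: Y*=-0.07667 - 0.57396j  Y=0.01924 + 0.04316j  product 0.02330 - 0.01435j
  m=+0: Y*=0.01339 + 0.00000j  Y=0.31799 + 0.00000j  product 0.00426 + 0.00000j
  m=+1: Y*=0.07667 - 0.57396j  Y=-0.01924 + 0.04316j  product 0.02330 + 0.01435j
  m=+2: Y*=-0.44992 - 0.12238j  Y=0.21477 + 0.23903j  product -0.06738 - 0.13383j
  m=+3: Y*=-0.07813 + 0.18563j  Y=-0.08020 + 0.02592j  product 0.00145 - 0.01691j
  m=+4: Y*=0.04976 + 0.02923j  Y=-0.03495 + 0.32593j  product -0.01127 + 0.01520j
  m=+5: Y*=0.00718 - 0.00917j  Y=-0.15369 - 0.08927j  product -0.00192 + 0.00077j
  m=+6: Y*=-0.00115 - 0.00117j  Y=-0.25809 + 0.18627j  product 0.00051 + 0.00009j
  m=+7: Y*=-0.00012 + 0.00009j  Y=-0.08984 - 0.43042j  product 0.00005 + 0.00004j
Σ over m = -0.10624 + 0.00000j; ×(4π/15) → -0.08900 + 0.00000j. Real part: -0.089002

-0.089002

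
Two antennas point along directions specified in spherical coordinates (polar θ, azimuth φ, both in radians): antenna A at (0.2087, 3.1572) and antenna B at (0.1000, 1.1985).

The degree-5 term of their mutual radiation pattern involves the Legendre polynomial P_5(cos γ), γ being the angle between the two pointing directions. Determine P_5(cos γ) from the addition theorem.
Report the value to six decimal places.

Summing Y*_{l m}(θ₁,φ₁)·Y_{l m}(θ₂,φ₂) over m ∈ [−5, 5]; prefactor 4π/(2·5+1) = 1.142397:
  m=-5: (-0.000177, -0.000014) × (0.000004, 0.000001) = (-0.000000, -0.000000)  (running Σ = (-0.000000, -0.000000))
  m=-4: (0.002641, 0.000165) × (0.000012, 0.000145) = (0.000000, 0.000000)  (running Σ = (0.000000, 0.000000))
  m=-3: (-0.023400, -0.001096) × (-0.002447, 0.001194) = (0.000059, -0.000025)  (running Σ = (0.000059, -0.000025))
  m=-2: (0.133115, 0.004156) × (-0.024349, -0.022439) = (-0.003148, -0.003088)  (running Σ = (-0.003089, -0.003113))
  m=-1: (-0.453621, -0.007080) × (0.089827, -0.230025) = (-0.042376, 0.103708)  (running Σ = (-0.045465, 0.100595))
  m=0: (0.653546, -0.000000) × (0.866709, 0.000000) = (0.566434, 0.000000)  (running Σ = (0.520968, 0.100595))
  m=1: (0.453621, -0.007080) × (-0.089827, -0.230025) = (-0.042376, -0.103708)  (running Σ = (0.478592, -0.003113))
  m=2: (0.133115, -0.004156) × (-0.024349, 0.022439) = (-0.003148, 0.003088)  (running Σ = (0.475445, -0.000025))
  m=3: (0.023400, -0.001096) × (0.002447, 0.001194) = (0.000059, 0.000025)  (running Σ = (0.475503, 0.000000))
  m=4: (0.002641, -0.000165) × (0.000012, -0.000145) = (0.000000, -0.000000)  (running Σ = (0.475503, -0.000000))
  m=5: (0.000177, -0.000014) × (-0.000004, 0.000001) = (-0.000000, 0.000000)  (running Σ = (0.475503, -0.000000))
Σ over m = (0.475503, -0.000000); ×(4π/11) → (0.543213, -0.000000). Real part: 0.543213

0.543213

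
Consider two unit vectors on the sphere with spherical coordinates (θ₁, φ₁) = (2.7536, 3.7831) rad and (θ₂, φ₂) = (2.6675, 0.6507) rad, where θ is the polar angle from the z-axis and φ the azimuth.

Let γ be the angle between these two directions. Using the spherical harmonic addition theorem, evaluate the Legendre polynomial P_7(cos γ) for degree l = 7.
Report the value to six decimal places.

Summing Y*_{l m}(θ₁,φ₁)·Y_{l m}(θ₂,φ₂) over m ∈ [−7, 7]; prefactor 4π/(2·7+1) = 0.837758:
  m=-7: Y*=(0.000122, 0.000541)  Y=(-0.000324, 0.002041)  product (-0.000001, 0.000000)
  m=-6: Y*=(0.003860, 0.003301)  Y=(0.010897, -0.010411)  product (0.000076, -0.000004)
  m=-5: Y*=(0.028774, 0.001900)  Y=(-0.067182, 0.007550)  product (-0.001947, 0.000090)
  m=-4: Y*=(0.095026, -0.061657)  Y=(0.177482, 0.106097)  product (0.023407, -0.000861)
  m=-3: Y*=(0.106752, -0.289099)  Y=(-0.158101, -0.394341)  product (-0.130882, 0.003610)
  m=-2: Y*=(-0.151436, -0.511610)  Y=(-0.135360, 0.490242)  product (0.271311, -0.004989)
  m=-1: Y*=(-0.331736, -0.247770)  Y=(0.103992, -0.079170)  product (-0.054114, 0.000497)
  m=+0: Y*=(0.253183, -0.000000)  Y=(0.431347, 0.000000)  product (0.109210, 0.000000)
  m=+1: Y*=(0.331736, -0.247770)  Y=(-0.103992, -0.079170)  product (-0.054114, -0.000497)
  m=+2: Y*=(-0.151436, 0.511610)  Y=(-0.135360, -0.490242)  product (0.271311, 0.004989)
  m=+3: Y*=(-0.106752, -0.289099)  Y=(0.158101, -0.394341)  product (-0.130882, -0.003610)
  m=+4: Y*=(0.095026, 0.061657)  Y=(0.177482, -0.106097)  product (0.023407, 0.000861)
  m=+5: Y*=(-0.028774, 0.001900)  Y=(0.067182, 0.007550)  product (-0.001947, -0.000090)
  m=+6: Y*=(0.003860, -0.003301)  Y=(0.010897, 0.010411)  product (0.000076, 0.000004)
  m=+7: Y*=(-0.000122, 0.000541)  Y=(0.000324, 0.002041)  product (-0.000001, -0.000000)
Accumulated sum (0.324910, 0.000000); after 4π/(2l+1) scaling, (0.272196, 0.000000) ⇒ P_7 = 0.272196

0.272196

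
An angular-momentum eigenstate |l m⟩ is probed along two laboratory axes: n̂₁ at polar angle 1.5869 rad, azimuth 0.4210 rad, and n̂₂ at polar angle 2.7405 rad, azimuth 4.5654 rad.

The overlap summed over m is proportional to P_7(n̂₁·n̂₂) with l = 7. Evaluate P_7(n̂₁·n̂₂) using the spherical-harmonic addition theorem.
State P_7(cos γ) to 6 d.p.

Summing Y*_{l m}(θ₁,φ₁)·Y_{l m}(θ₂,φ₂) over m ∈ [−7, 7]; prefactor 4π/(2·7+1) = 0.837758:
  [-7]  conj(Y_{7,-7})(Ω₁) = -0.49016 + 0.09660j ; Y_{7,-7}(Ω₂) = 0.00059 - 0.00036j ; Δ = -0.00026 + 0.00023j
  [-6]  conj(Y_{7,-6})(Ω₁) = 0.02458 - 0.01738j ; Y_{7,-6}(Ω₂) = 0.00388 + 0.00471j ; Δ = 0.00018 + 0.00005j
  [-5]  conj(Y_{7,-5})(Ω₁) = 0.18607 - 0.31454j ; Y_{7,-5}(Ω₂) = -0.02236 + 0.02474j ; Δ = 0.00362 + 0.01164j
  [-4]  conj(Y_{7,-4})(Ω₁) = -0.00400 + 0.03517j ; Y_{7,-4}(Ω₂) = -0.10474 - 0.06982j ; Δ = 0.00287 - 0.00340j
  [-3]  conj(Y_{7,-3})(Ω₁) = 0.09994 + 0.31438j ; Y_{7,-3}(Ω₂) = 0.13991 - 0.29645j ; Δ = 0.10718 + 0.01436j
  [-2]  conj(Y_{7,-2})(Ω₁) = -0.02511 - 0.02813j ; Y_{7,-2}(Ω₂) = 0.51474 + 0.15584j ; Δ = -0.00854 - 0.01839j
  [-1]  conj(Y_{7,-1})(Ω₁) = -0.28941 - 0.12959j ; Y_{7,-1}(Ω₂) = -0.05491 + 0.37084j ; Δ = 0.06395 - 0.10021j
  [+0]  conj(Y_{7,0})(Ω₁) = 0.03840 + 0.00000j ; Y_{7,0}(Ω₂) = 0.29187 + 0.00000j ; Δ = 0.01121 + 0.00000j
  [+1]  conj(Y_{7,1})(Ω₁) = 0.28941 - 0.12959j ; Y_{7,1}(Ω₂) = 0.05491 + 0.37084j ; Δ = 0.06395 + 0.10021j
  [+2]  conj(Y_{7,2})(Ω₁) = -0.02511 + 0.02813j ; Y_{7,2}(Ω₂) = 0.51474 - 0.15584j ; Δ = -0.00854 + 0.01839j
  [+3]  conj(Y_{7,3})(Ω₁) = -0.09994 + 0.31438j ; Y_{7,3}(Ω₂) = -0.13991 - 0.29645j ; Δ = 0.10718 - 0.01436j
  [+4]  conj(Y_{7,4})(Ω₁) = -0.00400 - 0.03517j ; Y_{7,4}(Ω₂) = -0.10474 + 0.06982j ; Δ = 0.00287 + 0.00340j
  [+5]  conj(Y_{7,5})(Ω₁) = -0.18607 - 0.31454j ; Y_{7,5}(Ω₂) = 0.02236 + 0.02474j ; Δ = 0.00362 - 0.01164j
  [+6]  conj(Y_{7,6})(Ω₁) = 0.02458 + 0.01738j ; Y_{7,6}(Ω₂) = 0.00388 - 0.00471j ; Δ = 0.00018 - 0.00005j
  [+7]  conj(Y_{7,7})(Ω₁) = 0.49016 + 0.09660j ; Y_{7,7}(Ω₂) = -0.00059 - 0.00036j ; Δ = -0.00026 - 0.00023j
Accumulated sum 0.34920 - 0.00000j; after 4π/(2l+1) scaling, 0.29255 - 0.00000j ⇒ P_7 = 0.292548

0.292548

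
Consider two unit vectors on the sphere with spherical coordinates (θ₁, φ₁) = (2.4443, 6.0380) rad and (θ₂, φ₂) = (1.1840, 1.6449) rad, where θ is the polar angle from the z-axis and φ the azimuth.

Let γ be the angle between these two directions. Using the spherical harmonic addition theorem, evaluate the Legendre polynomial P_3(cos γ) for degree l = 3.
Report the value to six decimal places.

Expand P_3 via completeness: Σ_{m} conj(Y_{3,m}) at Ω₁ times Y_{3,m} at Ω₂ —
  m=-3: Y*=+0.081913-0.074129i  Y=+0.073072+0.323261i  product +0.029949+0.021063i
  m=-2: Y*=-0.284981+0.152141i  Y=-0.327034+0.048827i  product +0.085770-0.063670i
  m=-1: Y*=+0.390212-0.097639i  Y=+0.006393+0.086116i  product +0.010903+0.032979i
  m=+0: Y*=+0.017664-0.000000i  Y=-0.322156+0.000000i  product -0.005691+0.000000i
  m=+1: Y*=-0.390212-0.097639i  Y=-0.006393+0.086116i  product +0.010903-0.032979i
  m=+2: Y*=-0.284981-0.152141i  Y=-0.327034-0.048827i  product +0.085770+0.063670i
  m=+3: Y*=-0.081913-0.074129i  Y=-0.073072+0.323261i  product +0.029949-0.021063i
Total Σ_m = +0.247552+0.000000i. Multiply by 1.795196: +0.444405+0.000000i. P_3(cos γ) = 0.444405

0.444405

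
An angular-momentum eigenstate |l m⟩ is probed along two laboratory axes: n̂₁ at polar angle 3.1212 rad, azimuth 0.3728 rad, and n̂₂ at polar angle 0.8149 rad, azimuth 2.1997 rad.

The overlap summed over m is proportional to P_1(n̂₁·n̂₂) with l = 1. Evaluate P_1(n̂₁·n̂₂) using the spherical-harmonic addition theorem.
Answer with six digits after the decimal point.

Term-by-term m-sum for l=1 (normalisation 4π/3 = 4.188790):
  term(m=-1) = (-0.000449, -0.001713)   from Y*(Ω₁)=(0.006561, 0.002566), Y(Ω₂)=(-0.147889, -0.203301)
  term(m=+0) = (-0.163722, -0.000000)   from Y*(Ω₁)=(-0.488501, -0.000000), Y(Ω₂)=(0.335153, 0.000000)
  term(m=+1) = (-0.000449, 0.001713)   from Y*(Ω₁)=(-0.006561, 0.002566), Y(Ω₂)=(0.147889, -0.203301)
Accumulated sum (-0.164620, 0.000000); after 4π/(2l+1) scaling, (-0.689557, 0.000000) ⇒ P_1 = -0.689557

-0.689557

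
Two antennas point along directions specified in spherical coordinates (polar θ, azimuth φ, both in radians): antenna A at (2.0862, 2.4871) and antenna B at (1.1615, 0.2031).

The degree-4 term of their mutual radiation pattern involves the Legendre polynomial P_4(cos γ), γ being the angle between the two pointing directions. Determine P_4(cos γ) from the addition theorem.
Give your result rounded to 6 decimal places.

-0.395057

Expand P_4 via completeness: Σ_{m} conj(Y_{4,m}) at Ω₁ times Y_{4,m} at Ω₂ —
  m=-4: (-0.219652, -0.126823) × (0.215585, -0.227553) = (-0.076212, 0.022641)  (running Σ = (-0.076212, 0.022641))
  m=-3: (-0.155509, -0.375451) × (0.315393, -0.220105) = (-0.131685, -0.084186)  (running Σ = (-0.207898, -0.061545))
  m=-2: (0.045922, -0.171374) × (0.028095, -0.012084) = (-0.000781, -0.005370)  (running Σ = (-0.208679, -0.066914))
  m=-1: (-0.209161, 0.160493) × (-0.319965, 0.065893) = (0.056349, -0.065134)  (running Σ = (-0.152330, -0.132049))
  m=0: (-0.235104, -0.000000) × (-0.092389, 0.000000) = (0.021721, 0.000000)  (running Σ = (-0.130609, -0.132049))
  m=1: (0.209161, 0.160493) × (0.319965, 0.065893) = (0.056349, 0.065134)  (running Σ = (-0.074260, -0.066914))
  m=2: (0.045922, 0.171374) × (0.028095, 0.012084) = (-0.000781, 0.005370)  (running Σ = (-0.075041, -0.061545))
  m=3: (0.155509, -0.375451) × (-0.315393, -0.220105) = (-0.131685, 0.084186)  (running Σ = (-0.206726, 0.022641))
  m=4: (-0.219652, 0.126823) × (0.215585, 0.227553) = (-0.076212, -0.022641)  (running Σ = (-0.282939, 0.000000))
Σ over m = (-0.282939, 0.000000); ×(4π/9) → (-0.395057, 0.000000). Real part: -0.395057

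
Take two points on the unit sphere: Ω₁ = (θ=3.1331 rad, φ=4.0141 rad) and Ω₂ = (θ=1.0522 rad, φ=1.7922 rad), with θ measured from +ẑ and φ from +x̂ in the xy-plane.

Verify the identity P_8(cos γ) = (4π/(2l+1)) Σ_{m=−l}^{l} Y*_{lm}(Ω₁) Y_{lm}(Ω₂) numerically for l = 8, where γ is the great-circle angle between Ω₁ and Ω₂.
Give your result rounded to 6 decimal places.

-0.073323

Expand P_8 via completeness: Σ_{m} conj(Y_{8,m}) at Ω₁ times Y_{8,m} at Ω₂ —
  m=-8: Y*=+0.000000+0.000000i  Y=-0.033224-0.163534i  product +0.000000-0.000000i
  m=-7: Y*=+0.000000-0.000000i  Y=+0.380858+0.007988i  product +0.000000-0.000000i
  m=-6: Y*=+0.000000-0.000000i  Y=-0.104121+0.421142i  product +0.000000+0.000000i
  m=-5: Y*=-0.000000-0.000000i  Y=-0.122063-0.061051i  product -0.000000+0.000000i
  m=-4: Y*=-0.000000-0.000000i  Y=-0.178372+0.218254i  product +0.000000-0.000000i
  m=-3: Y*=-0.000007+0.000004i  Y=-0.180736-0.230862i  product +0.000002+0.000001i
  m=-2: Y*=-0.000129+0.000733i  Y=-0.131174+0.062204i  product -0.000029-0.000104i
  m=-1: Y*=+0.026926+0.032079i  Y=-0.071217-0.316389i  product +0.008232-0.010804i
  m=+0: Y*=+1.161597-0.000000i  Y=-0.099521+0.000000i  product -0.115603+0.000000i
  m=+1: Y*=-0.026926+0.032079i  Y=+0.071217-0.316389i  product +0.008232+0.010804i
  m=+2: Y*=-0.000129-0.000733i  Y=-0.131174-0.062204i  product -0.000029+0.000104i
  m=+3: Y*=+0.000007+0.000004i  Y=+0.180736-0.230862i  product +0.000002-0.000001i
  m=+4: Y*=-0.000000+0.000000i  Y=-0.178372-0.218254i  product +0.000000+0.000000i
  m=+5: Y*=+0.000000-0.000000i  Y=+0.122063-0.061051i  product -0.000000-0.000000i
  m=+6: Y*=+0.000000+0.000000i  Y=-0.104121-0.421142i  product +0.000000-0.000000i
  m=+7: Y*=-0.000000-0.000000i  Y=-0.380858+0.007988i  product +0.000000+0.000000i
  m=+8: Y*=+0.000000-0.000000i  Y=-0.033224+0.163534i  product +0.000000+0.000000i
Total Σ_m = -0.099193+0.000000i. Multiply by 0.739198: -0.073323+0.000000i. P_8(cos γ) = -0.073323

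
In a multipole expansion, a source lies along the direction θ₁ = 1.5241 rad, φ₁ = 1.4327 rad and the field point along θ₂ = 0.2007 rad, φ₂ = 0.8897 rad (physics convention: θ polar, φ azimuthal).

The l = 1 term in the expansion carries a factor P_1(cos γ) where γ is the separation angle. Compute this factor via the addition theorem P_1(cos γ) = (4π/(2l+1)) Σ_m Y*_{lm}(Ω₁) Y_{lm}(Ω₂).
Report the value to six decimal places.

Term-by-term m-sum for l=1 (normalisation 4π/3 = 4.188790):
  m=-1: Y*=0.04751 + 0.34183j  Y=0.04337 - 0.05351j  product 0.02035 + 0.01228j
  m=+0: Y*=0.02281 + 0.00000j  Y=0.47879 + 0.00000j  product 0.01092 + 0.00000j
  m=+1: Y*=-0.04751 + 0.34183j  Y=-0.04337 - 0.05351j  product 0.02035 - 0.01228j
Accumulated sum 0.05162 + 0.00000j; after 4π/(2l+1) scaling, 0.21624 + 0.00000j ⇒ P_1 = 0.216237

0.216237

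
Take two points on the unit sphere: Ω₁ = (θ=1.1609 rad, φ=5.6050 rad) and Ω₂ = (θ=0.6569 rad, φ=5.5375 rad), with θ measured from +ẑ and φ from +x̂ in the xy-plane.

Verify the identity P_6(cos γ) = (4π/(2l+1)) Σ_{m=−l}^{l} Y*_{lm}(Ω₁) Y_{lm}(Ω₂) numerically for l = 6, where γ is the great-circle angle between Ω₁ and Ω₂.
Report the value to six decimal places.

-0.350989

Expand P_6 via completeness: Σ_{m} conj(Y_{6,m}) at Ω₁ times Y_{6,m} at Ω₂ —
  term(m=-6) = 0.00662 + 0.00284j   from Y*(Ω₁)=-0.17247 + 0.23007j, Y(Ω₂)=-0.00591 - 0.02434j
  term(m=-5) = 0.04596 + 0.01613j   from Y*(Ω₁)=-0.41942 + 0.10680j, Y(Ω₂)=-0.09371 - 0.06231j
  term(m=-4) = 0.05318 + 0.01472j   from Y*(Ω₁)=-0.17150 - 0.07841j, Y(Ω₂)=-0.28894 + 0.04629j
  term(m=-3) = -0.11256 - 0.02311j   from Y*(Ω₁)=0.11225 + 0.22445j, Y(Ω₂)=-0.28299 + 0.35996j
  term(m=-2) = -0.09101 - 0.01236j   from Y*(Ω₁)=-0.05983 + 0.27474j, Y(Ω₂)=0.02592 + 0.32560j
  term(m=-1) = -0.02671 - 0.00181j   from Y*(Ω₁)=0.12522 - 0.10089j, Y(Ω₂)=-0.12231 - 0.11296j
  term(m=+0) = -0.11406 + 0.00000j   from Y*(Ω₁)=0.29597 + 0.00000j, Y(Ω₂)=-0.38539 + 0.00000j
  term(m=+1) = -0.02671 + 0.00181j   from Y*(Ω₁)=-0.12522 - 0.10089j, Y(Ω₂)=0.12231 - 0.11296j
  term(m=+2) = -0.09101 + 0.01236j   from Y*(Ω₁)=-0.05983 - 0.27474j, Y(Ω₂)=0.02592 - 0.32560j
  term(m=+3) = -0.11256 + 0.02311j   from Y*(Ω₁)=-0.11225 + 0.22445j, Y(Ω₂)=0.28299 + 0.35996j
  term(m=+4) = 0.05318 - 0.01472j   from Y*(Ω₁)=-0.17150 + 0.07841j, Y(Ω₂)=-0.28894 - 0.04629j
  term(m=+5) = 0.04596 - 0.01613j   from Y*(Ω₁)=0.41942 + 0.10680j, Y(Ω₂)=0.09371 - 0.06231j
  term(m=+6) = 0.00662 - 0.00284j   from Y*(Ω₁)=-0.17247 - 0.23007j, Y(Ω₂)=-0.00591 + 0.02434j
Total Σ_m = -0.36310 + 0.00000j. Multiply by 0.966644: -0.35099 + 0.00000j. P_6(cos γ) = -0.350989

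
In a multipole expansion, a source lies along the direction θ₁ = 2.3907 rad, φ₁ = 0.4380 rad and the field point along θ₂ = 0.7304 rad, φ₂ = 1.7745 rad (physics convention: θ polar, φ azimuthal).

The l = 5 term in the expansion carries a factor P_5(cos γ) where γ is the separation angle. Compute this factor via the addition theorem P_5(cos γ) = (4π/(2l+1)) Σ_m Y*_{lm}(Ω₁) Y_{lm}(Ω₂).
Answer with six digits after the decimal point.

Summing Y*_{l m}(θ₁,φ₁)·Y_{l m}(θ₂,φ₂) over m ∈ [−5, 5]; prefactor 4π/(2·5+1) = 1.142397:
  m=-5: -0.03983 + 0.05589j × -0.05223 - 0.03219j = 0.00388 - 0.00164j  (running Σ = 0.00388 - 0.00164j)
  m=-4: 0.04191 - 0.22873j × 0.14860 - 0.15761j = -0.02982 - 0.04059j  (running Σ = -0.02594 - 0.04223j)
  m=-3: 0.10634 + 0.40494j × 0.23543 + 0.33605j = -0.11105 + 0.13107j  (running Σ = -0.13699 + 0.08884j)
  m=-2: -0.22283 - 0.26737j × -0.34292 + 0.14799j = 0.11598 + 0.05871j  (running Σ = -0.02101 + 0.14755j)
  m=-1: -0.09572 - 0.04483j × 0.01308 + 0.06331j = 0.00159 - 0.00665j  (running Σ = -0.01942 + 0.14090j)
  m=0: 0.37761 + 0.00000j × -0.38719 + 0.00000j = -0.14620 + 0.00000j  (running Σ = -0.16563 + 0.14090j)
  m=1: 0.09572 - 0.04483j × -0.01308 + 0.06331j = 0.00159 + 0.00665j  (running Σ = -0.16404 + 0.14755j)
  m=2: -0.22283 + 0.26737j × -0.34292 - 0.14799j = 0.11598 - 0.05871j  (running Σ = -0.04806 + 0.08884j)
  m=3: -0.10634 + 0.40494j × -0.23543 + 0.33605j = -0.11105 - 0.13107j  (running Σ = -0.15910 - 0.04223j)
  m=4: 0.04191 + 0.22873j × 0.14860 + 0.15761j = -0.02982 + 0.04059j  (running Σ = -0.18893 - 0.00164j)
  m=5: 0.03983 + 0.05589j × 0.05223 - 0.03219j = 0.00388 + 0.00164j  (running Σ = -0.18505 - 0.00000j)
Accumulated sum -0.18505 - 0.00000j; after 4π/(2l+1) scaling, -0.21140 - 0.00000j ⇒ P_5 = -0.211396

-0.211396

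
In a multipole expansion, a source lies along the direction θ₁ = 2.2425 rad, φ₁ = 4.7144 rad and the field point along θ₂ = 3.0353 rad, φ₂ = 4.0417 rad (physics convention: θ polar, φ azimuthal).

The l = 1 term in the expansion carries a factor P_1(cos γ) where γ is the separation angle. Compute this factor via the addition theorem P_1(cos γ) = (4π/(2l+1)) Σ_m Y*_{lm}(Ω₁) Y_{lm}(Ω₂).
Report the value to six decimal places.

Summing Y*_{l m}(θ₁,φ₁)·Y_{l m}(θ₂,φ₂) over m ∈ [−1, 1]; prefactor 4π/(2·1+1) = 4.188790:
  term(m=-1) = 0.00775 + 0.00618j   from Y*(Ω₁)=0.00054 - 0.27044j, Y(Ω₂)=-0.02278 + 0.02871j
  term(m=+0) = 0.14773 + 0.00000j   from Y*(Ω₁)=-0.30407 + 0.00000j, Y(Ω₂)=-0.48584 + 0.00000j
  term(m=+1) = 0.00775 - 0.00618j   from Y*(Ω₁)=-0.00054 - 0.27044j, Y(Ω₂)=0.02278 + 0.02871j
Accumulated sum 0.16324 + 0.00000j; after 4π/(2l+1) scaling, 0.68376 + 0.00000j ⇒ P_1 = 0.683761

0.683761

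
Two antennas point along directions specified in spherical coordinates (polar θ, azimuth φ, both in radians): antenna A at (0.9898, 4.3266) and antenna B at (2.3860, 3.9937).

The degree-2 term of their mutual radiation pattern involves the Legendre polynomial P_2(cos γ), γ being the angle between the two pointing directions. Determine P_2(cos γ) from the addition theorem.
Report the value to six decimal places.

Expand P_2 via completeness: Σ_{m} conj(Y_{2,m}) at Ω₁ times Y_{2,m} at Ω₂ —
  term(m=-2) = 0.03855 + 0.03028j   from Y*(Ω₁)=-0.19348 + 0.18820j, Y(Ω₂)=-0.02416 - 0.18002j
  term(m=-1) = -0.12917 - 0.04466j   from Y*(Ω₁)=-0.13337 - 0.32839j, Y(Ω₂)=0.25387 - 0.29022j
  term(m=+0) = -0.00564 + 0.00000j   from Y*(Ω₁)=-0.03036 + 0.00000j, Y(Ω₂)=0.18588 + 0.00000j
  term(m=+1) = -0.12917 + 0.04466j   from Y*(Ω₁)=0.13337 - 0.32839j, Y(Ω₂)=-0.25387 - 0.29022j
  term(m=+2) = 0.03855 - 0.03028j   from Y*(Ω₁)=-0.19348 - 0.18820j, Y(Ω₂)=-0.02416 + 0.18002j
Accumulated sum -0.18687 + 0.00000j; after 4π/(2l+1) scaling, -0.46965 + 0.00000j ⇒ P_2 = -0.469651

-0.469651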